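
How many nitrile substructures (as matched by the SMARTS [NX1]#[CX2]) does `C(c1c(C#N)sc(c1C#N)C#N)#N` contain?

4

[NX1]#[CX2] is the SMARTS for a nitrile: a nitrogen triple-bonded to a two-connected carbon.
The molecule carries 4 separate instances of a nitrile (-C#N) meeting every constraint; each maps to a distinct set of atoms, giving 4 matches.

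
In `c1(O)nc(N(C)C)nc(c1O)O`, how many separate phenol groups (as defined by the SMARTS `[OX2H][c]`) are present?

[OX2H][c] is the SMARTS for a phenol: a hydroxyl oxygen attached to an aromatic carbon.
The molecule carries 3 separate instances of a hydroxyl group (-OH) meeting every constraint; each maps to a distinct set of atoms, giving 3 matches.

3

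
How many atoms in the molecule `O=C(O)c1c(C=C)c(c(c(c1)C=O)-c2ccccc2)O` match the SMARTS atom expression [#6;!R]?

4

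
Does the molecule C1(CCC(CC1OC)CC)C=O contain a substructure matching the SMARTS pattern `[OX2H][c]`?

No

The pattern [OX2H][c] describes a hydroxyl oxygen attached to an aromatic carbon — a phenol.
The closest candidate here is a methoxy ether (-OCH3), but the oxygen has H0, not H1. No other fragment satisfies the full query, so there is no match.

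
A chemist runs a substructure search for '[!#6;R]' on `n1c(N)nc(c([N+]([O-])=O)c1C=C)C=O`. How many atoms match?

2

The query [!#6;R] means: non-carbon atom that is part of a ring.
Check the 14 heavy atoms by environment: 2× n (aromatic, in 6-ring) → match; 4× c (aromatic, in 6-ring) → no; 3× C (acyclic) → no; 1× N (acyclic) → no; 1× N (charge +1, acyclic) → no; 1× O (charge -1, acyclic) → no; 2× O (acyclic) → no.
That gives 2 matching atoms.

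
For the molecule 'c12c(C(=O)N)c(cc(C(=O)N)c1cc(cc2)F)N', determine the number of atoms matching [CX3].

Check the 18 heavy atoms by environment: 10× c (aromatic, X3) → no; 2× C (X3) → match; 2× O (X1) → no; 3× N (X3) → no; 1× F (X1) → no.
That gives 2 matching atoms.

2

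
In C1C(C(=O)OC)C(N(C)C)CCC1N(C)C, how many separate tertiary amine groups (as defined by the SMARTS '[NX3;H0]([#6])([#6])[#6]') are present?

[NX3;H0]([#6])([#6])[#6] is the SMARTS for a tertiary amine: a trivalent nitrogen with no H, bonded to three carbons.
The molecule carries 2 separate instances of a dimethylamino group (-N(CH3)2) meeting every constraint; each maps to a distinct set of atoms, giving 2 matches.

2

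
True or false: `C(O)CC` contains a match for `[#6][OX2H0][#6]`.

False

The pattern [#6][OX2H0][#6] describes an aliphatic oxygen bridging two carbons with no H on the oxygen — an ether.
The closest candidate here is a hydroxyl group (-OH), but the oxygen has H1, not H0 bridging two carbons. No other fragment satisfies the full query, so there is no match.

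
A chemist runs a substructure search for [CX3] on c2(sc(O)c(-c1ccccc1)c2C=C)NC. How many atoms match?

2

The query [CX3] means: C with X3: aliphatic carbon with exactly 3 total connections.
Check the 16 heavy atoms by environment: 1× s (aromatic, X2) → no; 10× c (aromatic, X3) → no; 1× O (X2) → no; 1× N (X3) → no; 1× C (X4) → no; 2× C (X3) → match.
That gives 2 matching atoms.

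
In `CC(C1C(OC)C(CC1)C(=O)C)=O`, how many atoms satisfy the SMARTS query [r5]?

5

The query [r5] means: r5 matches atoms in a five-membered ring.
Check the 13 heavy atoms by environment: 5× C (in 5-ring) → match; 5× C (acyclic) → no; 3× O (acyclic) → no.
That gives 5 matching atoms.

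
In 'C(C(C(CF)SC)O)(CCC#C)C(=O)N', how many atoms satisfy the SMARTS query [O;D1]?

2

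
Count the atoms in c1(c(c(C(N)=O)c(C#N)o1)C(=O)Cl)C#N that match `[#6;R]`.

4

Check the 15 heavy atoms by environment: 1× o (aromatic, in 5-ring) → no; 4× c (aromatic, in 5-ring) → match; 4× C (acyclic) → no; 3× N (acyclic) → no; 2× O (acyclic) → no; 1× Cl (acyclic) → no.
That gives 4 matching atoms.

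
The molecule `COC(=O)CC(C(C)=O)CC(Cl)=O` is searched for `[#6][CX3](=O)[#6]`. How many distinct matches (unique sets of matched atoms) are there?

[#6][CX3](=O)[#6] is the SMARTS for a ketone: a carbonyl carbon (no H) flanked by two carbons.
Exactly one fragment in the molecule meets all constraints, giving 1 match.

1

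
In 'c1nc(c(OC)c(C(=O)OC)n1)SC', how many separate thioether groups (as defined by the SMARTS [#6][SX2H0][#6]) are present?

1

[#6][SX2H0][#6] is the SMARTS for a thioether: an aliphatic sulfur bridging two carbons with no H on the sulfur.
Exactly one fragment in the molecule meets all constraints, giving 1 match.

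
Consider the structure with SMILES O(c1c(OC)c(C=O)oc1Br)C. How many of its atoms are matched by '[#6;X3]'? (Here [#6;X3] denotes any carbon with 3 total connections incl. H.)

5

The query [#6;X3] means: any carbon (aromatic or not) with three total connections.
Check the 12 heavy atoms by environment: 1× o (aromatic, X2) → no; 4× c (aromatic, X3) → match; 2× O (X2) → no; 2× C (X4) → no; 1× C (X3) → match; 1× O (X1) → no; 1× Br (X1) → no.
Summing the matching environments: 4 + 1 = 5 matching atoms.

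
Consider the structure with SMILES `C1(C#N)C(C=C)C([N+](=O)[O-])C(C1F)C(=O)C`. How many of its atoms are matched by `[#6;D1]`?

2

The query [#6;D1] means: carbon bonded to exactly one heavy atom.
Check the 16 heavy atoms by environment: 6× C (D3) → no; 1× N (charge +1, D3) → no; 1× O (charge -1, D1) → no; 2× O (D1) → no; 2× C (D1) → match; 1× F (D1) → no; 2× C (D2) → no; 1× N (D1) → no.
That gives 2 matching atoms.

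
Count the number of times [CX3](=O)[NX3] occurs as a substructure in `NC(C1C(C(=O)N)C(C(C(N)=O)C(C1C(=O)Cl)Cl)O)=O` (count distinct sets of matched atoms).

3

[CX3](=O)[NX3] is the SMARTS for an amide: a carbonyl carbon bonded to a trivalent nitrogen.
The molecule carries 3 separate instances of a primary amide (-C(=O)NH2) meeting every constraint; each maps to a distinct set of atoms, giving 3 matches.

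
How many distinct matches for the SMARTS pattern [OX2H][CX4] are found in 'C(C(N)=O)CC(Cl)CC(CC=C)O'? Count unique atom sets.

[OX2H][CX4] is the SMARTS for an aliphatic alcohol: a hydroxyl oxygen bound to an sp3 (X4) carbon.
Exactly one fragment in the molecule meets all constraints, giving 1 match.

1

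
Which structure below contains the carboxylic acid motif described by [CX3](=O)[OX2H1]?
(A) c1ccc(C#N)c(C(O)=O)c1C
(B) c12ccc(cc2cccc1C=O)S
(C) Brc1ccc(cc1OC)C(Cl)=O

A

[CX3](=O)[OX2H1] describes an sp2 carbon double-bonded to O and single-bonded to an -OH oxygen (a carboxylic acid).
(A) contains a carboxylic acid group (-C(=O)OH), which satisfies every atom and bond constraint.
(B) has an aldehyde (-CHO) but there is no singly-bonded oxygen on the carbonyl carbon.
(C) has an acyl chloride (-C(=O)Cl) but the carbonyl is bonded to Cl, not to an -OH oxygen.
So the answer is (A).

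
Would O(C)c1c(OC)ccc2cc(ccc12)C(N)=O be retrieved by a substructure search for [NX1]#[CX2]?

No

The pattern [NX1]#[CX2] describes a nitrogen triple-bonded to a two-connected carbon — a nitrile.
The closest candidate here is a primary amide (-C(=O)NH2), but the nitrogen is NX3, not NX1. No other fragment satisfies the full query, so there is no match.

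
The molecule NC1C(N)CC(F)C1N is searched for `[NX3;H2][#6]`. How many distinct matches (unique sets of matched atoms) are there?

[NX3;H2][#6] is the SMARTS for a primary amine: a trivalent nitrogen with two H attached to carbon.
The molecule carries 3 separate instances of a primary amino group (-NH2) meeting every constraint; each maps to a distinct set of atoms, giving 3 matches.

3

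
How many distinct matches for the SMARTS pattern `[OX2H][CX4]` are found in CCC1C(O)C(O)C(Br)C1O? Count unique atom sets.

3

[OX2H][CX4] is the SMARTS for an aliphatic alcohol: a hydroxyl oxygen bound to an sp3 (X4) carbon.
The molecule carries 3 separate instances of a hydroxyl group (-OH) meeting every constraint; each maps to a distinct set of atoms, giving 3 matches.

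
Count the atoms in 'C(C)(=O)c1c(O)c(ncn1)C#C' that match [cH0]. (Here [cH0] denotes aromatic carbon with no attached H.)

Check the 12 heavy atoms by environment: 2× n (aromatic, H0) → no; 1× c (aromatic, H1) → no; 3× c (aromatic, H0) → match; 1× O (H1) → no; 2× C (H0) → no; 1× O (H0) → no; 1× C (H3) → no; 1× C (H1) → no.
That gives 3 matching atoms.

3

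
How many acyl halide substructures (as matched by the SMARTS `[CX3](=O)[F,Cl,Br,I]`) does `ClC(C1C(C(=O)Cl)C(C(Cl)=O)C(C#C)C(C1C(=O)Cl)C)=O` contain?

[CX3](=O)[F,Cl,Br,I] is the SMARTS for an acyl halide: a carbonyl carbon bonded to a halogen.
The molecule carries 4 separate instances of an acyl chloride (-C(=O)Cl) meeting every constraint; each maps to a distinct set of atoms, giving 4 matches.

4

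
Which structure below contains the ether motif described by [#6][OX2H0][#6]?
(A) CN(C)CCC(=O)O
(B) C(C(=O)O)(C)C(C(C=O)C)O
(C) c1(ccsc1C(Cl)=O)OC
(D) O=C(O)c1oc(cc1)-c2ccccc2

[#6][OX2H0][#6] describes an aliphatic oxygen bridging two carbons with no H on the oxygen (an ether).
(A) has a carboxylic acid group (-C(=O)OH) but the -OH oxygen has H1; the =O is OX1, not OX2.
(B) has a hydroxyl group (-OH) but the oxygen has H1, not H0 bridging two carbons.
(C) contains a methoxy ether (-OCH3), which satisfies every atom and bond constraint.
(D) has a carboxylic acid group (-C(=O)OH) but the -OH oxygen has H1; the =O is OX1, not OX2.
So the answer is (C).

C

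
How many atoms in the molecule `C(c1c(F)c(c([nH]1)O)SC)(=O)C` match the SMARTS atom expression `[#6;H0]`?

5

The query [#6;H0] means: any carbon with no attached hydrogen.
Check the 12 heavy atoms by environment: 1× n (aromatic, H1) → no; 4× c (aromatic, H0) → match; 1× O (H1) → no; 1× S (H0) → no; 2× C (H3) → no; 1× F (H0) → no; 1× C (H0) → match; 1× O (H0) → no.
Summing the matching environments: 4 + 1 = 5 matching atoms.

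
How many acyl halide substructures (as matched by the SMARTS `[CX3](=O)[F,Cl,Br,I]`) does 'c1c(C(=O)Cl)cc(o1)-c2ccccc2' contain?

1

[CX3](=O)[F,Cl,Br,I] is the SMARTS for an acyl halide: a carbonyl carbon bonded to a halogen.
Exactly one fragment in the molecule meets all constraints, giving 1 match.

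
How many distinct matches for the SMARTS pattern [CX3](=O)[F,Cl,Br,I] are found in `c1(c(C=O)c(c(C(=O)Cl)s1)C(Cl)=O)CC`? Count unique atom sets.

2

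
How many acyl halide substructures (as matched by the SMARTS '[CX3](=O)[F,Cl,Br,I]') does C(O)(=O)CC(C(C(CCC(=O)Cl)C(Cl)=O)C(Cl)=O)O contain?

3

[CX3](=O)[F,Cl,Br,I] is the SMARTS for an acyl halide: a carbonyl carbon bonded to a halogen.
The molecule carries 3 separate instances of an acyl chloride (-C(=O)Cl) meeting every constraint; each maps to a distinct set of atoms, giving 3 matches.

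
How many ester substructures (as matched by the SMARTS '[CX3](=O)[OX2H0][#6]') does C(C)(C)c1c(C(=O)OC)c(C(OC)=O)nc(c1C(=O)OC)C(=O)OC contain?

4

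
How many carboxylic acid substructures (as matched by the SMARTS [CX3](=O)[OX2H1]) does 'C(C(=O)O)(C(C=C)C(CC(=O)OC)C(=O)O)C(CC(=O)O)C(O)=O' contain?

[CX3](=O)[OX2H1] is the SMARTS for a carboxylic acid: an sp2 carbon double-bonded to O and single-bonded to an -OH oxygen.
The molecule carries 4 separate instances of a carboxylic acid group (-C(=O)OH) meeting every constraint; each maps to a distinct set of atoms, giving 4 matches.

4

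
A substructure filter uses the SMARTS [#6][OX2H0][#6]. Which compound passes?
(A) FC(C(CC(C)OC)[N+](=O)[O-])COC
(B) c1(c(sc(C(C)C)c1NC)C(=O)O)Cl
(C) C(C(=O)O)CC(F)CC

A

[#6][OX2H0][#6] describes an aliphatic oxygen bridging two carbons with no H on the oxygen (an ether).
(A) contains a methoxy ether (-OCH3), which satisfies every atom and bond constraint.
(B) has a carboxylic acid group (-C(=O)OH) but the -OH oxygen has H1; the =O is OX1, not OX2.
(C) has a carboxylic acid group (-C(=O)OH) but the -OH oxygen has H1; the =O is OX1, not OX2.
So the answer is (A).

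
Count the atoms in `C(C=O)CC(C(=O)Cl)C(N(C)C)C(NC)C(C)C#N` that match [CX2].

1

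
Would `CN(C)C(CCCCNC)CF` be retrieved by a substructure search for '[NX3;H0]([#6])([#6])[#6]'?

The pattern [NX3;H0]([#6])([#6])[#6] describes a trivalent nitrogen with no H, bonded to three carbons — a tertiary amine.
The molecule carries a dimethylamino group (-N(CH3)2), whose atoms satisfy every constraint of the query, so the pattern matches.

Yes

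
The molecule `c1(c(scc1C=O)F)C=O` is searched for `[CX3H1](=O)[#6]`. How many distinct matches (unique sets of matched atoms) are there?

2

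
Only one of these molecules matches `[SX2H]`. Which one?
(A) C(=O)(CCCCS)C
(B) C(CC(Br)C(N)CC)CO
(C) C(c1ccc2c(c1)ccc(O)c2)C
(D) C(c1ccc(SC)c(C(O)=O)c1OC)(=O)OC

A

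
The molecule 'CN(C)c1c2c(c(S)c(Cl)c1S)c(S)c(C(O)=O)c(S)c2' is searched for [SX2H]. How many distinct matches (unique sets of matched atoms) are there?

4

[SX2H] is the SMARTS for a thiol: an aliphatic sulfur with two connections, one being H.
The molecule carries 4 separate instances of a thiol (-SH) meeting every constraint; each maps to a distinct set of atoms, giving 4 matches.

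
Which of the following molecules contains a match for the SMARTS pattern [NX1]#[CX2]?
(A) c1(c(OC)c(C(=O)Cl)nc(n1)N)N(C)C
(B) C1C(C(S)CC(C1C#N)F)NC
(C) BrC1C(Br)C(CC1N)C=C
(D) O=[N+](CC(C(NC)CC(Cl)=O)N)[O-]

B

[NX1]#[CX2] describes a nitrogen triple-bonded to a two-connected carbon (a nitrile).
(A) has a primary amino group (-NH2) but the nitrogen is NX3 (three connections), not NX1 triple-bonded.
(B) contains a nitrile (-C#N), which satisfies every atom and bond constraint.
(C) has a primary amino group (-NH2) but the nitrogen is NX3 (three connections), not NX1 triple-bonded.
(D) has a nitro group (-[N+](=O)[O-]) but there is no C#N triple bond.
So the answer is (B).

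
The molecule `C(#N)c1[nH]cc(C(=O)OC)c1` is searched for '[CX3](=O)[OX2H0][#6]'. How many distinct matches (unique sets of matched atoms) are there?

1

[CX3](=O)[OX2H0][#6] is the SMARTS for an ester: a carbonyl carbon bonded to an oxygen that is itself bonded to carbon (no H on that O).
Exactly one fragment in the molecule meets all constraints, giving 1 match.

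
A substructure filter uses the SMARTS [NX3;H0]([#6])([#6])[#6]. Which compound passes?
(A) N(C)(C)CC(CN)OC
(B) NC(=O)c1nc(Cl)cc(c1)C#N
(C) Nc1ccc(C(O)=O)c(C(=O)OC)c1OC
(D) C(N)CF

[NX3;H0]([#6])([#6])[#6] describes a trivalent nitrogen with no H, bonded to three carbons (a tertiary amine).
(A) contains a dimethylamino group (-N(CH3)2), which satisfies every atom and bond constraint.
(B) has a primary amide (-C(=O)NH2) but the amide nitrogen has H2 and only one carbon neighbour.
(C) has a primary amino group (-NH2) but the nitrogen has H2, not H0 with three carbons.
(D) has a primary amino group (-NH2) but the nitrogen has H2, not H0 with three carbons.
So the answer is (A).

A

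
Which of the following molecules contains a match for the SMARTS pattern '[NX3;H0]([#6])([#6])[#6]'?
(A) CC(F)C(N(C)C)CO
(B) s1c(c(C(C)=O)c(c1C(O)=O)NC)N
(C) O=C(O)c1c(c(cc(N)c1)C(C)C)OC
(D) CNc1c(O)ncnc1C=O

A

[NX3;H0]([#6])([#6])[#6] describes a trivalent nitrogen with no H, bonded to three carbons (a tertiary amine).
(A) contains a dimethylamino group (-N(CH3)2), which satisfies every atom and bond constraint.
(B) has a primary amino group (-NH2) but the nitrogen has H2, not H0 with three carbons.
(C) has a primary amino group (-NH2) but the nitrogen has H2, not H0 with three carbons.
(D) has an N-methylamino group (-NHCH3) but the nitrogen still has one H (H1), not H0.
So the answer is (A).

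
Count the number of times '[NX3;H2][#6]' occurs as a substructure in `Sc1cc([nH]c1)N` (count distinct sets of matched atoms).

[NX3;H2][#6] is the SMARTS for a primary amine: a trivalent nitrogen with two H attached to carbon.
Exactly one fragment in the molecule meets all constraints, giving 1 match.

1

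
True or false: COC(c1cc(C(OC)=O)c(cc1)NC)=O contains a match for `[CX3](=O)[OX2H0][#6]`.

True

The pattern [CX3](=O)[OX2H0][#6] describes a carbonyl carbon bonded to an oxygen that is itself bonded to carbon (no H on that O) — an ester.
The molecule carries a methyl-ester group (-C(=O)OCH3), whose atoms satisfy every constraint of the query, so the pattern matches.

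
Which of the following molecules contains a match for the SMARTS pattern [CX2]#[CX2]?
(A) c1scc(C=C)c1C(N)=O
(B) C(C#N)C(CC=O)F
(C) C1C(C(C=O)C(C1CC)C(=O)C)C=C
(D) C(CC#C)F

D

[CX2]#[CX2] describes a carbon-carbon triple bond (an alkyne).
(A) has a vinyl group (-CH=CH2) but the C=C is a double bond; both carbons are CX3, not CX2.
(B) has a nitrile (-C#N) but the triple bond is C#N, not C#C.
(C) has a vinyl group (-CH=CH2) but the C=C is a double bond; both carbons are CX3, not CX2.
(D) contains an ethynyl group (-C#CH), which satisfies every atom and bond constraint.
So the answer is (D).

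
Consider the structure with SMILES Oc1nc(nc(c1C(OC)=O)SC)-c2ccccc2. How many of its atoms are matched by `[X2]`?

5

Check the 19 heavy atoms by environment: 2× n (aromatic, X2) → match; 10× c (aromatic, X3) → no; 2× O (X2) → match; 1× S (X2) → match; 2× C (X4) → no; 1× C (X3) → no; 1× O (X1) → no.
Summing the matching environments: 2 + 2 + 1 = 5 matching atoms.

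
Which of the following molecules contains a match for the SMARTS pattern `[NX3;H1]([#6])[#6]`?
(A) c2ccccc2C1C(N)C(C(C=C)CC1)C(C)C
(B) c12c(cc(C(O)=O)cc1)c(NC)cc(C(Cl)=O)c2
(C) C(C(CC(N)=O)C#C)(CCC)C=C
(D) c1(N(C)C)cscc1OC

[NX3;H1]([#6])[#6] describes a trivalent nitrogen with one H, bonded to two carbons (a secondary amine).
(A) has a primary amino group (-NH2) but the nitrogen has H2 and only one carbon neighbour.
(B) contains an N-methylamino group (-NHCH3), which satisfies every atom and bond constraint.
(C) has a primary amide (-C(=O)NH2) but the -C(=O)NH2 nitrogen has H2, not H1.
(D) has a dimethylamino group (-N(CH3)2) but the nitrogen has H0, not H1.
So the answer is (B).

B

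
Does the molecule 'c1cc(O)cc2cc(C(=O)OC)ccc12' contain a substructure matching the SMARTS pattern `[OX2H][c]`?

Yes

The pattern [OX2H][c] describes a hydroxyl oxygen attached to an aromatic carbon — a phenol.
The molecule carries a hydroxyl group (-OH), whose atoms satisfy every constraint of the query, so the pattern matches.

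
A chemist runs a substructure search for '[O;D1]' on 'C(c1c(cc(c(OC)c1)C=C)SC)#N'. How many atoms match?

0

Check the 14 heavy atoms by environment: 2× c (aromatic, D2) → no; 4× c (aromatic, D3) → no; 2× C (D2) → no; 3× C (D1) → no; 1× S (D2) → no; 1× N (D1) → no; 1× O (D2) → no.
No environment satisfies the query, so 0 matching atoms.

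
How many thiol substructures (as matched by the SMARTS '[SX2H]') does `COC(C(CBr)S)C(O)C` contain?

[SX2H] is the SMARTS for a thiol: an aliphatic sulfur with two connections, one being H.
Exactly one fragment in the molecule meets all constraints, giving 1 match.

1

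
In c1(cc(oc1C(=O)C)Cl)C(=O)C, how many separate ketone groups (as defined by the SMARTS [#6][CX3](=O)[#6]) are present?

[#6][CX3](=O)[#6] is the SMARTS for a ketone: a carbonyl carbon (no H) flanked by two carbons.
The molecule carries 2 separate instances of an acetyl/ketone group (-C(=O)CH3) meeting every constraint; each maps to a distinct set of atoms, giving 2 matches.

2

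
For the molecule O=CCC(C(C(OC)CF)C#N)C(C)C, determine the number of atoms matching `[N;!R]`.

The query [N;!R] means: aliphatic nitrogen not in a ring.
Check the 15 heavy atoms by environment: 11× C (acyclic) → no; 1× N (acyclic) → match; 2× O (acyclic) → no; 1× F (acyclic) → no.
That gives 1 matching atom.

1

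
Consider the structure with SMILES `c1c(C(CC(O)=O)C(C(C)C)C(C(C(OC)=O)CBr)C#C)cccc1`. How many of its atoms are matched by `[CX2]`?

The query [CX2] means: C with X2: aliphatic carbon with exactly 2 total connections.
Check the 25 heavy atoms by environment: 10× C (X4) → no; 6× c (aromatic, X3) → no; 2× C (X2) → match; 2× C (X3) → no; 2× O (X1) → no; 2× O (X2) → no; 1× Br (X1) → no.
That gives 2 matching atoms.

2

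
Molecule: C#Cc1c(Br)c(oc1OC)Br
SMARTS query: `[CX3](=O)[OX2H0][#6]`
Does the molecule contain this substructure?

The pattern [CX3](=O)[OX2H0][#6] describes a carbonyl carbon bonded to an oxygen that is itself bonded to carbon (no H on that O) — an ester.
The closest candidate here is a methoxy ether (-OCH3), but the ether oxygen is not adjacent to a C=O carbon. No other fragment satisfies the full query, so there is no match.

No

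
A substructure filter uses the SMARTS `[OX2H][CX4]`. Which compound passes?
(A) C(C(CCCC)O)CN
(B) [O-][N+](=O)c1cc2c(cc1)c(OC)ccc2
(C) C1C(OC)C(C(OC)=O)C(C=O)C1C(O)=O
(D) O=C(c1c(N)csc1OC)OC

A

[OX2H][CX4] describes a hydroxyl oxygen bound to an sp3 (X4) carbon (an aliphatic alcohol).
(A) contains a hydroxyl group (-OH), which satisfies every atom and bond constraint.
(B) has a methoxy ether (-OCH3) but the oxygen has H0 (ether), not H1.
(C) has a carboxylic acid group (-C(=O)OH) but the -OH is on a CX3 carbonyl carbon, not a CX4 carbon.
(D) has a methoxy ether (-OCH3) but the oxygen has H0 (ether), not H1.
So the answer is (A).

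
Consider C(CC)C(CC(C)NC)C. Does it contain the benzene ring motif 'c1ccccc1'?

The pattern c1ccccc1 describes six aromatic carbons in a ring — a benzene ring.
The closest candidate here is a methyl group (-CH3), but no six-membered all-carbon aromatic ring is present. No other fragment satisfies the full query, so there is no match.

No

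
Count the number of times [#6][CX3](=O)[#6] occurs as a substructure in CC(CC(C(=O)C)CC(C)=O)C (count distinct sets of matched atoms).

[#6][CX3](=O)[#6] is the SMARTS for a ketone: a carbonyl carbon (no H) flanked by two carbons.
The molecule carries 2 separate instances of an acetyl/ketone group (-C(=O)CH3) meeting every constraint; each maps to a distinct set of atoms, giving 2 matches.

2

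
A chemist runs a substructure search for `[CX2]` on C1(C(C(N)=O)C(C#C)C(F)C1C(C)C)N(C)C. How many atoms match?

2

The query [CX2] means: C with X2: aliphatic carbon with exactly 2 total connections.
Check the 17 heavy atoms by environment: 10× C (X4) → no; 2× N (X3) → no; 2× C (X2) → match; 1× F (X1) → no; 1× C (X3) → no; 1× O (X1) → no.
That gives 2 matching atoms.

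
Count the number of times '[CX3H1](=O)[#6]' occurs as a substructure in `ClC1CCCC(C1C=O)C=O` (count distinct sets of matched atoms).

2

[CX3H1](=O)[#6] is the SMARTS for an aldehyde: an sp2 carbon with one H, double-bonded to O and single-bonded to carbon.
The molecule carries 2 separate instances of an aldehyde (-CHO) meeting every constraint; each maps to a distinct set of atoms, giving 2 matches.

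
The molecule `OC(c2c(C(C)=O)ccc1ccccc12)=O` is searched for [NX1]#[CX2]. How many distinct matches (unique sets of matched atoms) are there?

0

[NX1]#[CX2] is the SMARTS for a nitrile: a nitrogen triple-bonded to a two-connected carbon.
No fragment in the molecule satisfies every constraint, giving 0 matches.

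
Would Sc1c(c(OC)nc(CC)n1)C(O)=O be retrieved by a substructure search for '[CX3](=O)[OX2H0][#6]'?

The pattern [CX3](=O)[OX2H0][#6] describes a carbonyl carbon bonded to an oxygen that is itself bonded to carbon (no H on that O) — an ester.
The closest candidate here is a carboxylic acid group (-C(=O)OH), but the singly-bonded O carries H (OX2H1, not H0). No other fragment satisfies the full query, so there is no match.

No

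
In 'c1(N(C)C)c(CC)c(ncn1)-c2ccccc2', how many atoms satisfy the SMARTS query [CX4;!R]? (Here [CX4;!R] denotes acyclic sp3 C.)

The query [CX4;!R] means: aliphatic carbon with four total connections, not in a ring.
Check the 17 heavy atoms by environment: 2× n (aromatic, X2, in 6-ring) → no; 10× c (aromatic, X3, in 6-ring) → no; 1× N (X3, acyclic) → no; 4× C (X4, acyclic) → match.
That gives 4 matching atoms.

4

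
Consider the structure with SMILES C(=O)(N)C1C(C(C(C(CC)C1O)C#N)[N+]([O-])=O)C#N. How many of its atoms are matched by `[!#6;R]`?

0

The query [!#6;R] means: non-carbon atom that is part of a ring.
Check the 19 heavy atoms by environment: 6× C (in 6-ring) → no; 3× O (acyclic) → no; 1× N (charge +1, acyclic) → no; 1× O (charge -1, acyclic) → no; 5× C (acyclic) → no; 3× N (acyclic) → no.
No environment satisfies the query, so 0 matching atoms.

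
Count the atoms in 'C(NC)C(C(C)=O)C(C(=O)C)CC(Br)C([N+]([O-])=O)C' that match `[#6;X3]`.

The query [#6;X3] means: any carbon (aromatic or not) with three total connections.
Check the 19 heavy atoms by environment: 10× C (X4) → no; 1× N (X3) → no; 2× C (X3) → match; 3× O (X1) → no; 1× Br (X1) → no; 1× N (charge +1, X3) → no; 1× O (charge -1, X1) → no.
That gives 2 matching atoms.

2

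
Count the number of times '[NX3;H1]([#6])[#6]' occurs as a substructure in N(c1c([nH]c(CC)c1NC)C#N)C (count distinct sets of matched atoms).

[NX3;H1]([#6])[#6] is the SMARTS for a secondary amine: a trivalent nitrogen with one H, bonded to two carbons.
The molecule carries 2 separate instances of an N-methylamino group (-NHCH3) meeting every constraint; each maps to a distinct set of atoms, giving 2 matches.

2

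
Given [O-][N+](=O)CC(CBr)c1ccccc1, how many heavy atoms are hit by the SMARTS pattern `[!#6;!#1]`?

Check the 13 heavy atoms by environment: 3× C → no; 1× Br → match; 6× c (aromatic) → no; 1× N (charge +1) → match; 1× O (charge -1) → match; 1× O → match.
Summing the matching environments: 1 + 1 + 1 + 1 = 4 matching atoms.

4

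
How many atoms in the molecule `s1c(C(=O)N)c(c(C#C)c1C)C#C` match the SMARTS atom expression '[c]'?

4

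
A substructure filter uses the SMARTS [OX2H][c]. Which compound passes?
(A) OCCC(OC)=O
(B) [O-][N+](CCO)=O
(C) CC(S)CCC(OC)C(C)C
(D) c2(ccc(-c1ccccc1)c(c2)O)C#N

D

[OX2H][c] describes a hydroxyl oxygen attached to an aromatic carbon (a phenol).
(A) has a hydroxyl group (-OH) but the -OH is on an aliphatic carbon, not an aromatic c.
(B) has a hydroxyl group (-OH) but the -OH is on an aliphatic carbon, not an aromatic c.
(C) has a methoxy ether (-OCH3) but the oxygen has H0, not H1.
(D) contains a hydroxyl group (-OH), which satisfies every atom and bond constraint.
So the answer is (D).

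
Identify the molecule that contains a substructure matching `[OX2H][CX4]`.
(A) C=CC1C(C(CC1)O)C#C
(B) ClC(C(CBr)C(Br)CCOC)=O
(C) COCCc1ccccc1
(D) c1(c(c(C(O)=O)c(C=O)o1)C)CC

A

[OX2H][CX4] describes a hydroxyl oxygen bound to an sp3 (X4) carbon (an aliphatic alcohol).
(A) contains a hydroxyl group (-OH), which satisfies every atom and bond constraint.
(B) has a methoxy ether (-OCH3) but the oxygen has H0 (ether), not H1.
(C) has a methoxy ether (-OCH3) but the oxygen has H0 (ether), not H1.
(D) has a carboxylic acid group (-C(=O)OH) but the -OH is on a CX3 carbonyl carbon, not a CX4 carbon.
So the answer is (A).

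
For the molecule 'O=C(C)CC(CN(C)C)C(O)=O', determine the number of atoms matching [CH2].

2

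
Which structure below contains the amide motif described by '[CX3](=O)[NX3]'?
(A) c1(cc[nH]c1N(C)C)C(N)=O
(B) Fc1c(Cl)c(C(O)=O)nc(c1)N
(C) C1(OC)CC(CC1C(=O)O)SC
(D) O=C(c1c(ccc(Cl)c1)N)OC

A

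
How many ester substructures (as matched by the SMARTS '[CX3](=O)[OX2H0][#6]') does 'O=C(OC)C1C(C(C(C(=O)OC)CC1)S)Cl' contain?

2

[CX3](=O)[OX2H0][#6] is the SMARTS for an ester: a carbonyl carbon bonded to an oxygen that is itself bonded to carbon (no H on that O).
The molecule carries 2 separate instances of a methyl-ester group (-C(=O)OCH3) meeting every constraint; each maps to a distinct set of atoms, giving 2 matches.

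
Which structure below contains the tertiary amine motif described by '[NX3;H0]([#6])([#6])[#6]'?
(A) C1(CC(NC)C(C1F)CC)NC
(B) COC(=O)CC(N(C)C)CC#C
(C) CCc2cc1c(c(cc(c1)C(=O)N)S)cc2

[NX3;H0]([#6])([#6])[#6] describes a trivalent nitrogen with no H, bonded to three carbons (a tertiary amine).
(A) has an N-methylamino group (-NHCH3) but the nitrogen still has one H (H1), not H0.
(B) contains a dimethylamino group (-N(CH3)2), which satisfies every atom and bond constraint.
(C) has a primary amide (-C(=O)NH2) but the amide nitrogen has H2 and only one carbon neighbour.
So the answer is (B).

B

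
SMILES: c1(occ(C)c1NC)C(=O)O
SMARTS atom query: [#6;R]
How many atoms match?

4

The query [#6;R] means: carbon that is part of a ring.
Check the 11 heavy atoms by environment: 1× o (aromatic, in 5-ring) → no; 4× c (aromatic, in 5-ring) → match; 1× N (acyclic) → no; 3× C (acyclic) → no; 2× O (acyclic) → no.
That gives 4 matching atoms.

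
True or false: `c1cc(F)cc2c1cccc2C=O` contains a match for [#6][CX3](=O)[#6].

The pattern [#6][CX3](=O)[#6] describes a carbonyl carbon (no H) flanked by two carbons — a ketone.
The closest candidate here is an aldehyde (-CHO), but the carbonyl carbon has H1, so it is not flanked by two carbons. No other fragment satisfies the full query, so there is no match.

False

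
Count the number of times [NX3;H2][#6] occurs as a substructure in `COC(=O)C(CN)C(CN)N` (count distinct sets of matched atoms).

[NX3;H2][#6] is the SMARTS for a primary amine: a trivalent nitrogen with two H attached to carbon.
The molecule carries 3 separate instances of a primary amino group (-NH2) meeting every constraint; each maps to a distinct set of atoms, giving 3 matches.

3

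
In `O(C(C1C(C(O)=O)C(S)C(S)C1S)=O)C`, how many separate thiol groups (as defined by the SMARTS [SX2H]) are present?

[SX2H] is the SMARTS for a thiol: an aliphatic sulfur with two connections, one being H.
The molecule carries 3 separate instances of a thiol (-SH) meeting every constraint; each maps to a distinct set of atoms, giving 3 matches.

3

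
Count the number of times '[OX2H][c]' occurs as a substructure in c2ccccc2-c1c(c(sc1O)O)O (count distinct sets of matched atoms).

3

[OX2H][c] is the SMARTS for a phenol: a hydroxyl oxygen attached to an aromatic carbon.
The molecule carries 3 separate instances of a hydroxyl group (-OH) meeting every constraint; each maps to a distinct set of atoms, giving 3 matches.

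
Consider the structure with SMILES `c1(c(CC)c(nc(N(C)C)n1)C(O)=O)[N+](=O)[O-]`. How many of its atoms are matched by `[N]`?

2

The query [N] means: uppercase N matches aliphatic (non-aromatic) nitrogen only.
Check the 17 heavy atoms by environment: 2× n (aromatic) → no; 4× c (aromatic) → no; 5× C → no; 3× O → no; 1× N → match; 1× N (charge +1) → match; 1× O (charge -1) → no.
Summing the matching environments: 1 + 1 = 2 matching atoms.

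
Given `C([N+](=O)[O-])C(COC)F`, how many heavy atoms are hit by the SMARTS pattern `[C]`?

Check the 9 heavy atoms by environment: 4× C → match; 1× F → no; 1× N (charge +1) → no; 1× O (charge -1) → no; 2× O → no.
That gives 4 matching atoms.

4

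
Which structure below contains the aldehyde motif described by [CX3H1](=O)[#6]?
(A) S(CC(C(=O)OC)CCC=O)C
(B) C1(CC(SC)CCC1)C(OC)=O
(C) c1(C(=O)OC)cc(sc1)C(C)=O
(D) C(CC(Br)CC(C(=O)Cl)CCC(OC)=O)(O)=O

A

[CX3H1](=O)[#6] describes an sp2 carbon with one H, double-bonded to O and single-bonded to carbon (an aldehyde).
(A) contains an aldehyde (-CHO), which satisfies every atom and bond constraint.
(B) has a methyl-ester group (-C(=O)OCH3) but the carbonyl carbon has H0, not H1.
(C) has a methyl-ester group (-C(=O)OCH3) but the carbonyl carbon has H0, not H1.
(D) has a carboxylic acid group (-C(=O)OH) but the carbonyl carbon has H0 and is bonded to O, not H1.
So the answer is (A).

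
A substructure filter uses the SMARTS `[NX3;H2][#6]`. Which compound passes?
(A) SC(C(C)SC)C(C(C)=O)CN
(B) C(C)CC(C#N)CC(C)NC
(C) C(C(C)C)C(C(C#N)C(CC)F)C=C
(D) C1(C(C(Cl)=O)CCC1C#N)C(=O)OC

[NX3;H2][#6] describes a trivalent nitrogen with two H attached to carbon (a primary amine).
(A) contains a primary amino group (-NH2), which satisfies every atom and bond constraint.
(B) has an N-methylamino group (-NHCH3) but the nitrogen bears two carbons and only one H (H1), not H2.
(C) has a nitrile (-C#N) but the nitrogen is NX1 (triple-bonded), not NX3 with two H.
(D) has a nitrile (-C#N) but the nitrogen is NX1 (triple-bonded), not NX3 with two H.
So the answer is (A).

A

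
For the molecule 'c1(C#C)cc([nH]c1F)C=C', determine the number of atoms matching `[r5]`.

The query [r5] means: r5 matches atoms in a five-membered ring.
Check the 10 heavy atoms by environment: 1× n (aromatic, in 5-ring) → match; 4× c (aromatic, in 5-ring) → match; 4× C (acyclic) → no; 1× F (acyclic) → no.
Summing the matching environments: 1 + 4 = 5 matching atoms.

5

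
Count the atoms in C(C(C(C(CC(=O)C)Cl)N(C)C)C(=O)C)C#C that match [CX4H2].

The query [CX4H2] means: sp3 carbon (X4) with exactly two hydrogens.
Check the 17 heavy atoms by environment: 2× C (H2, X4) → match; 3× C (H1, X4) → no; 2× C (H0, X3) → no; 2× O (H0, X1) → no; 4× C (H3, X4) → no; 1× Cl (H0, X1) → no; 1× C (H0, X2) → no; 1× C (H1, X2) → no; 1× N (H0, X3) → no.
That gives 2 matching atoms.

2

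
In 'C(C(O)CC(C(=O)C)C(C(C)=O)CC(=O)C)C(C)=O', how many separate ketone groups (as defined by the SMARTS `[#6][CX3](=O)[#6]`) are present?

4

[#6][CX3](=O)[#6] is the SMARTS for a ketone: a carbonyl carbon (no H) flanked by two carbons.
The molecule carries 4 separate instances of an acetyl/ketone group (-C(=O)CH3) meeting every constraint; each maps to a distinct set of atoms, giving 4 matches.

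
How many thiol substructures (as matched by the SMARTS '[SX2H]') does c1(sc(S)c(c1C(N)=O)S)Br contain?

2

[SX2H] is the SMARTS for a thiol: an aliphatic sulfur with two connections, one being H.
The molecule carries 2 separate instances of a thiol (-SH) meeting every constraint; each maps to a distinct set of atoms, giving 2 matches.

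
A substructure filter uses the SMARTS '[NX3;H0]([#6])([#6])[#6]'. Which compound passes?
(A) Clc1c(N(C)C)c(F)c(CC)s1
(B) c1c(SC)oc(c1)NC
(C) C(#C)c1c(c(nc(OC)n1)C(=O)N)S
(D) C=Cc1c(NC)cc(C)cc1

A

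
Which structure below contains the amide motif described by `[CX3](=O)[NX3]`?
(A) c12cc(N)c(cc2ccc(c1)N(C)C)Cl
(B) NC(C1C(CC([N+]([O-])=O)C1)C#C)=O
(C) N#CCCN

B

[CX3](=O)[NX3] describes a carbonyl carbon bonded to a trivalent nitrogen (an amide).
(A) has a primary amino group (-NH2) but the -NH2 is not attached to a carbonyl carbon.
(B) contains a primary amide (-C(=O)NH2), which satisfies every atom and bond constraint.
(C) has a primary amino group (-NH2) but the -NH2 is not attached to a carbonyl carbon.
So the answer is (B).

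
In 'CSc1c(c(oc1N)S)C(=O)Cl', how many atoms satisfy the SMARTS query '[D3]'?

The query [D3] means: atom with exactly three heavy-atom neighbours.
Check the 12 heavy atoms by environment: 1× o (aromatic, D2) → no; 4× c (aromatic, D3) → match; 1× C (D3) → match; 1× O (D1) → no; 1× Cl (D1) → no; 1× S (D1) → no; 1× N (D1) → no; 1× S (D2) → no; 1× C (D1) → no.
Summing the matching environments: 4 + 1 = 5 matching atoms.

5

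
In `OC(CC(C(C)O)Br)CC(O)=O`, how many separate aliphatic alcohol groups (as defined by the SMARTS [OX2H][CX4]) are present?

2

[OX2H][CX4] is the SMARTS for an aliphatic alcohol: a hydroxyl oxygen bound to an sp3 (X4) carbon.
The molecule carries 2 separate instances of a hydroxyl group (-OH) meeting every constraint; each maps to a distinct set of atoms, giving 2 matches.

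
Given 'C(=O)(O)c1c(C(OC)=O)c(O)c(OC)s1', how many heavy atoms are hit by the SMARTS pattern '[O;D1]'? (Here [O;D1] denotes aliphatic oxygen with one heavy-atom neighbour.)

4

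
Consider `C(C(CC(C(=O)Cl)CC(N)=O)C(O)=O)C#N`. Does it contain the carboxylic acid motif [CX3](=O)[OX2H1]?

Yes

The pattern [CX3](=O)[OX2H1] describes an sp2 carbon double-bonded to O and single-bonded to an -OH oxygen — a carboxylic acid.
The molecule carries a carboxylic acid group (-C(=O)OH), whose atoms satisfy every constraint of the query, so the pattern matches.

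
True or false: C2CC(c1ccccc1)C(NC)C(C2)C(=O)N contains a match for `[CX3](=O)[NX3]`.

The pattern [CX3](=O)[NX3] describes a carbonyl carbon bonded to a trivalent nitrogen — an amide.
The molecule carries a primary amide (-C(=O)NH2), whose atoms satisfy every constraint of the query, so the pattern matches.

True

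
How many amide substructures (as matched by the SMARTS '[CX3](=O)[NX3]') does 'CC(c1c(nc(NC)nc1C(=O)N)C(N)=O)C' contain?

2

[CX3](=O)[NX3] is the SMARTS for an amide: a carbonyl carbon bonded to a trivalent nitrogen.
The molecule carries 2 separate instances of a primary amide (-C(=O)NH2) meeting every constraint; each maps to a distinct set of atoms, giving 2 matches.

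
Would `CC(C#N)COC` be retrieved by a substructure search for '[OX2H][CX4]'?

No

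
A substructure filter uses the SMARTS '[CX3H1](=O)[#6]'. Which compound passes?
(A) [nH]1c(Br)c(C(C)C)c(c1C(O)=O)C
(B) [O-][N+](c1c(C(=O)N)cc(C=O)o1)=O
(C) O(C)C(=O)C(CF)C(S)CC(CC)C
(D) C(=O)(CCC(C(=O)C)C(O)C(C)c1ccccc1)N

B

[CX3H1](=O)[#6] describes an sp2 carbon with one H, double-bonded to O and single-bonded to carbon (an aldehyde).
(A) has a carboxylic acid group (-C(=O)OH) but the carbonyl carbon has H0 and is bonded to O, not H1.
(B) contains an aldehyde (-CHO), which satisfies every atom and bond constraint.
(C) has a methyl-ester group (-C(=O)OCH3) but the carbonyl carbon has H0, not H1.
(D) has an acetyl/ketone group (-C(=O)CH3) but the carbonyl carbon has H0 (two carbon neighbours), not H1.
So the answer is (B).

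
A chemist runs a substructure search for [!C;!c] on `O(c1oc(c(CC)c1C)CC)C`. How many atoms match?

2

The query [!C;!c] means: neither aliphatic nor aromatic carbon — same as [!#6].
Check the 12 heavy atoms by environment: 1× o (aromatic) → match; 4× c (aromatic) → no; 1× O → match; 6× C → no.
Summing the matching environments: 1 + 1 = 2 matching atoms.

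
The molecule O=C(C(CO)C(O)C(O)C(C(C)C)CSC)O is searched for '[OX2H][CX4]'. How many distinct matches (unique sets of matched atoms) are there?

[OX2H][CX4] is the SMARTS for an aliphatic alcohol: a hydroxyl oxygen bound to an sp3 (X4) carbon.
The molecule carries 3 separate instances of a hydroxyl group (-OH) meeting every constraint; each maps to a distinct set of atoms, giving 3 matches.

3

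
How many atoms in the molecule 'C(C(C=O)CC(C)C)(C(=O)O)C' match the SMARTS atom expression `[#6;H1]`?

The query [#6;H1] means: any carbon bearing exactly one hydrogen.
Check the 12 heavy atoms by environment: 3× C (H3) → no; 4× C (H1) → match; 1× C (H2) → no; 1× C (H0) → no; 2× O (H0) → no; 1× O (H1) → no.
That gives 4 matching atoms.

4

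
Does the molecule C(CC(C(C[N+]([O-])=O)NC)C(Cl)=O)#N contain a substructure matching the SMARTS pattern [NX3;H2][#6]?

No

The pattern [NX3;H2][#6] describes a trivalent nitrogen with two H attached to carbon — a primary amine.
The closest candidate here is a nitro group (-[N+](=O)[O-]), but the nitrogen is [N+] with no H, not NX3H2. No other fragment satisfies the full query, so there is no match.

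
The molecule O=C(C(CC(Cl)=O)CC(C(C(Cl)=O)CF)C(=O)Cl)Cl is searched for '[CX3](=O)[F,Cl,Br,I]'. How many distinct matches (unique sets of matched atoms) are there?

[CX3](=O)[F,Cl,Br,I] is the SMARTS for an acyl halide: a carbonyl carbon bonded to a halogen.
The molecule carries 4 separate instances of an acyl chloride (-C(=O)Cl) meeting every constraint; each maps to a distinct set of atoms, giving 4 matches.

4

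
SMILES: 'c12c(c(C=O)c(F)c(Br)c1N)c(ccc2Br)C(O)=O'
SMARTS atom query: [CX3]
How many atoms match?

The query [CX3] means: C with X3: aliphatic carbon with exactly 3 total connections.
Check the 19 heavy atoms by environment: 10× c (aromatic, X3) → no; 1× F (X1) → no; 2× Br (X1) → no; 1× N (X3) → no; 2× C (X3) → match; 2× O (X1) → no; 1× O (X2) → no.
That gives 2 matching atoms.

2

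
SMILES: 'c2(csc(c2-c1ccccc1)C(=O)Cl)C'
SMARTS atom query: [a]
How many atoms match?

11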